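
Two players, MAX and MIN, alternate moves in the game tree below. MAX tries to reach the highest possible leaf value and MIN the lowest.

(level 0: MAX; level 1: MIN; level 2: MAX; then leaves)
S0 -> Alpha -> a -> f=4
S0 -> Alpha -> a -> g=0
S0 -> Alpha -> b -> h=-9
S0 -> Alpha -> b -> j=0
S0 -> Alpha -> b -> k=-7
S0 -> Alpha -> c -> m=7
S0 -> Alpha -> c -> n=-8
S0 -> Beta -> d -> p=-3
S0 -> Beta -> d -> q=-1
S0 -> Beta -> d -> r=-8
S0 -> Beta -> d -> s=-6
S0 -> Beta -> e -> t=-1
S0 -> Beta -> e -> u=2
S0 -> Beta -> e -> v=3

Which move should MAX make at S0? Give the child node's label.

Alpha

a (MAX): max(4, 0) = 4
b (MAX): max(-9, 0, -7) = 0
c (MAX): max(7, -8) = 7
Alpha (MIN): min(4, 0, 7) = 0
d (MAX): max(-3, -1, -8, -6) = -1
e (MAX): max(-1, 2, 3) = 3
Beta (MIN): min(-1, 3) = -1
S0 (MAX): max(0, -1) = 0
MAX at S0 wants the highest of {Alpha=0, Beta=-1}, so chooses Alpha.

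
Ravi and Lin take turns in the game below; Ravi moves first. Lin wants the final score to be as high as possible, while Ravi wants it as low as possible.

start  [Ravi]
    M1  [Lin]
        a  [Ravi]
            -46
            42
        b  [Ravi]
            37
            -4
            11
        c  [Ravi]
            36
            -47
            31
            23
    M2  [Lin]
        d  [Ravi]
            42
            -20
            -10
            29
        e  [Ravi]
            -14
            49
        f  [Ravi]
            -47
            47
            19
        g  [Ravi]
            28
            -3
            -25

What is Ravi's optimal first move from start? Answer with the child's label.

M2

a (Ravi): min(-46, 42) = -46
b (Ravi): min(37, -4, 11) = -4
c (Ravi): min(36, -47, 31, 23) = -47
M1 (Lin): max(-46, -4, -47) = -4
d (Ravi): min(42, -20, -10, 29) = -20
e (Ravi): min(-14, 49) = -14
f (Ravi): min(-47, 47, 19) = -47
g (Ravi): min(28, -3, -25) = -25
M2 (Lin): max(-20, -14, -47, -25) = -14
start (Ravi): min(-4, -14) = -14
Ravi at start wants the lowest of {M1=-4, M2=-14}, so chooses M2.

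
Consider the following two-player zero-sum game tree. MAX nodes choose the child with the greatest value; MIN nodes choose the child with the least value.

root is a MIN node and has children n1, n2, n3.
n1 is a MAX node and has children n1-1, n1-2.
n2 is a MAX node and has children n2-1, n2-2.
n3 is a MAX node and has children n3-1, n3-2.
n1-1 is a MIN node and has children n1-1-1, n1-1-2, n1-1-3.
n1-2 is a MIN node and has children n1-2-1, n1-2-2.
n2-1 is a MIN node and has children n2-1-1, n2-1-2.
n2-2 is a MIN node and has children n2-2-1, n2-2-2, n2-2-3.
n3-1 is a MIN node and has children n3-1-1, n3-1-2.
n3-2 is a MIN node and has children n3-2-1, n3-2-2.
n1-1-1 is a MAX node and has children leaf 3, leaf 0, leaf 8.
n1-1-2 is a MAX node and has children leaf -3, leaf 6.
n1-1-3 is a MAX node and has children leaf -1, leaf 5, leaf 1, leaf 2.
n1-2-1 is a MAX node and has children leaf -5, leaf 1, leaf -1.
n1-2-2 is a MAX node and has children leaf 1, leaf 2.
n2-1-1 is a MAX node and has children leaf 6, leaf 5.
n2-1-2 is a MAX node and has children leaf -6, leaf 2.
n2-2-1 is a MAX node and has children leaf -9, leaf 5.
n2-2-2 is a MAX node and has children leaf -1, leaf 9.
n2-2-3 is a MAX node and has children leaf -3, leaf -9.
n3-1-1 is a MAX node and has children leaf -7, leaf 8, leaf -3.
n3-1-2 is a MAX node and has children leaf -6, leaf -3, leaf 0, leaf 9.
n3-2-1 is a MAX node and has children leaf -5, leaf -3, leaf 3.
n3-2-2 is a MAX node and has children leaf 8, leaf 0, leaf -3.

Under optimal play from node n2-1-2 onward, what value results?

2

n2-1-2 (MAX): max(-6, 2) = 2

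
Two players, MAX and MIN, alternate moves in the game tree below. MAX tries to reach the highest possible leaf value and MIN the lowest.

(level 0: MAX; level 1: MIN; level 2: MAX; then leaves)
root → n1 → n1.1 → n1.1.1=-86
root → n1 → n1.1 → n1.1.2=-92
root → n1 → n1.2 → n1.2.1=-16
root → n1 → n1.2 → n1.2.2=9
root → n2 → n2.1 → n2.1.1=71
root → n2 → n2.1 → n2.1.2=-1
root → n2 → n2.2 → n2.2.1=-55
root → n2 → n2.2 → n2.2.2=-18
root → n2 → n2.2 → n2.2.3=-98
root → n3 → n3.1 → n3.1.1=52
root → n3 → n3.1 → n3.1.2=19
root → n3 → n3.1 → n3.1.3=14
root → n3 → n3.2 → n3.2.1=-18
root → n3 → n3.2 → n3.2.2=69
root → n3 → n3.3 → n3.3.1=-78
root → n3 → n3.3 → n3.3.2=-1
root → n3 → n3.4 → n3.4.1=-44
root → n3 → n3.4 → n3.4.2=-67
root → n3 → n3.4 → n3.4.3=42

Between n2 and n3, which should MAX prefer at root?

n2.1 (MAX): max(71, -1) = 71
n2.2 (MAX): max(-55, -18, -98) = -18
n2 (MIN): min(71, -18) = -18
n3.1 (MAX): max(52, 19, 14) = 52
n3.2 (MAX): max(-18, 69) = 69
n3.3 (MAX): max(-78, -1) = -1
n3.4 (MAX): max(-44, -67, 42) = 42
n3 (MIN): min(52, 69, -1, 42) = -1
MAX prefers the higher value; n2=-18, n3=-1. n3 is better since -1 > -18.

n3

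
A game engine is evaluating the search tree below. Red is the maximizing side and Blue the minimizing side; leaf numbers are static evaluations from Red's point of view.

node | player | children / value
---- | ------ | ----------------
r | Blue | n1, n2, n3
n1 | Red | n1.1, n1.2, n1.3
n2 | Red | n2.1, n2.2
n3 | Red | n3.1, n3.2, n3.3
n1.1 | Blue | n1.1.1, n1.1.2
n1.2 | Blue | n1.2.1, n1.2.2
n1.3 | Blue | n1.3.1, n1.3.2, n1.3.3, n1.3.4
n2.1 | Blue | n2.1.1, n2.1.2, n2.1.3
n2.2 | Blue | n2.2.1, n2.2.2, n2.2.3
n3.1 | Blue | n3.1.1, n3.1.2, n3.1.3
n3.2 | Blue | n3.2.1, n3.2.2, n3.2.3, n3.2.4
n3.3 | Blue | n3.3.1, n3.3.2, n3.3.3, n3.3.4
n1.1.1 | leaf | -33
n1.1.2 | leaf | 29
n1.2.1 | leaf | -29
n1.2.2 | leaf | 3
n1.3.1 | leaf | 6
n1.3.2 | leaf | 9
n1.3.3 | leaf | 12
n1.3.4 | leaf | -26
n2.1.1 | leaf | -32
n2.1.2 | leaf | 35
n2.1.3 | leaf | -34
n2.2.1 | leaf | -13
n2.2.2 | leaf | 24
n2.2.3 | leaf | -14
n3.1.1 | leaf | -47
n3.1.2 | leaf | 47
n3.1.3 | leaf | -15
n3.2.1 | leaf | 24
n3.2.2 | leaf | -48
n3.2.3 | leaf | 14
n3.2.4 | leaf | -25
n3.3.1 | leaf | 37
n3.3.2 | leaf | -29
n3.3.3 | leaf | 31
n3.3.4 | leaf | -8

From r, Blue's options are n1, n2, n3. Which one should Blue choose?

n3

n1.1 (Blue): min(-33, 29) = -33
n1.2 (Blue): min(-29, 3) = -29
n1.3 (Blue): min(6, 9, 12, -26) = -26
n1 (Red): max(-33, -29, -26) = -26
n2.1 (Blue): min(-32, 35, -34) = -34
n2.2 (Blue): min(-13, 24, -14) = -14
n2 (Red): max(-34, -14) = -14
n3.1 (Blue): min(-47, 47, -15) = -47
n3.2 (Blue): min(24, -48, 14, -25) = -48
n3.3 (Blue): min(37, -29, 31, -8) = -29
n3 (Red): max(-47, -48, -29) = -29
r (Blue): min(-26, -14, -29) = -29
Blue at r wants the lowest of {n1=-26, n2=-14, n3=-29}, so chooses n3.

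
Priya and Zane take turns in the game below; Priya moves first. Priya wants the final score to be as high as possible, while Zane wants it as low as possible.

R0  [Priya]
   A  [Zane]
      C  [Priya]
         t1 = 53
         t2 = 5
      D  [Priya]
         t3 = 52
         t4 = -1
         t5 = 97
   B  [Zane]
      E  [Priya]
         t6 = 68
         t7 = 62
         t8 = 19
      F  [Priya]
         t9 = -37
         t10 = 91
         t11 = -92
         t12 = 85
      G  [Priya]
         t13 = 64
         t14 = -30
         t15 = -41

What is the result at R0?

64

C (Priya): max(53, 5) = 53
D (Priya): max(52, -1, 97) = 97
A (Zane): min(53, 97) = 53
E (Priya): max(68, 62, 19) = 68
F (Priya): max(-37, 91, -92, 85) = 91
G (Priya): max(64, -30, -41) = 64
B (Zane): min(68, 91, 64) = 64
R0 (Priya): max(53, 64) = 64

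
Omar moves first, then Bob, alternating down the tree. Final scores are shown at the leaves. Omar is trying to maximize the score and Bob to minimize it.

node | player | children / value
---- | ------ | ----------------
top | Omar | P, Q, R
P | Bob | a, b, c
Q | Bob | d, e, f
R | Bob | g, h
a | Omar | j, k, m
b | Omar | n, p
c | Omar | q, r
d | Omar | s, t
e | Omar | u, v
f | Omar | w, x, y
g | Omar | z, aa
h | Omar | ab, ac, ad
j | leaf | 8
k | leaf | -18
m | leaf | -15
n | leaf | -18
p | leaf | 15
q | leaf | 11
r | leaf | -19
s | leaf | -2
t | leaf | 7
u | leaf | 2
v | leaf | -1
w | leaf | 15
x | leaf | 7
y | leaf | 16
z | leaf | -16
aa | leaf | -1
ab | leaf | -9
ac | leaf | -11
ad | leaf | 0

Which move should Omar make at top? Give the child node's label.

a (Omar): max(8, -18, -15) = 8
b (Omar): max(-18, 15) = 15
c (Omar): max(11, -19) = 11
P (Bob): min(8, 15, 11) = 8
d (Omar): max(-2, 7) = 7
e (Omar): max(2, -1) = 2
f (Omar): max(15, 7, 16) = 16
Q (Bob): min(7, 2, 16) = 2
g (Omar): max(-16, -1) = -1
h (Omar): max(-9, -11, 0) = 0
R (Bob): min(-1, 0) = -1
top (Omar): max(8, 2, -1) = 8
Omar at top wants the highest of {P=8, Q=2, R=-1}, so chooses P.

P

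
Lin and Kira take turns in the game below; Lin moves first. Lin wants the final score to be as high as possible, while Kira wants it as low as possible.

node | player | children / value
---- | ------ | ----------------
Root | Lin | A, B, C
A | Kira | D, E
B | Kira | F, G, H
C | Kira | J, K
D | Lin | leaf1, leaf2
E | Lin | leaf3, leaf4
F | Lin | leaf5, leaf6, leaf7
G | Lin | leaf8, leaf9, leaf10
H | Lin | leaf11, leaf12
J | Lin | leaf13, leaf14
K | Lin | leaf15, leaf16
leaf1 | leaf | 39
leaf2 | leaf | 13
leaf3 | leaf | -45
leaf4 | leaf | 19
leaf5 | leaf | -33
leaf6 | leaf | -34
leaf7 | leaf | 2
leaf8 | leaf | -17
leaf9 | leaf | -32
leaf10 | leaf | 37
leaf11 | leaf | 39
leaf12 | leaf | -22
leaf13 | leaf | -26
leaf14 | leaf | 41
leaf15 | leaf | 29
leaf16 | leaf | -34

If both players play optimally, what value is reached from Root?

D (Lin): max(39, 13) = 39
E (Lin): max(-45, 19) = 19
A (Kira): min(39, 19) = 19
F (Lin): max(-33, -34, 2) = 2
G (Lin): max(-17, -32, 37) = 37
H (Lin): max(39, -22) = 39
B (Kira): min(2, 37, 39) = 2
J (Lin): max(-26, 41) = 41
K (Lin): max(29, -34) = 29
C (Kira): min(41, 29) = 29
Root (Lin): max(19, 2, 29) = 29

29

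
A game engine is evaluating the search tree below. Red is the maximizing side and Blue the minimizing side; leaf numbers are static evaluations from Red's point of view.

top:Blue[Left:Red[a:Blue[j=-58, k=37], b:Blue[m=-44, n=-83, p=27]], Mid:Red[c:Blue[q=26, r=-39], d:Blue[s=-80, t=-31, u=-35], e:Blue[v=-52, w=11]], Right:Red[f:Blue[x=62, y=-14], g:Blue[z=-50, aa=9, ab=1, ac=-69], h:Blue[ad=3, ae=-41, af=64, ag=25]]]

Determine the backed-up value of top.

-58

a (Blue): min(-58, 37) = -58
b (Blue): min(-44, -83, 27) = -83
Left (Red): max(-58, -83) = -58
c (Blue): min(26, -39) = -39
d (Blue): min(-80, -31, -35) = -80
e (Blue): min(-52, 11) = -52
Mid (Red): max(-39, -80, -52) = -39
f (Blue): min(62, -14) = -14
g (Blue): min(-50, 9, 1, -69) = -69
h (Blue): min(3, -41, 64, 25) = -41
Right (Red): max(-14, -69, -41) = -14
top (Blue): min(-58, -39, -14) = -58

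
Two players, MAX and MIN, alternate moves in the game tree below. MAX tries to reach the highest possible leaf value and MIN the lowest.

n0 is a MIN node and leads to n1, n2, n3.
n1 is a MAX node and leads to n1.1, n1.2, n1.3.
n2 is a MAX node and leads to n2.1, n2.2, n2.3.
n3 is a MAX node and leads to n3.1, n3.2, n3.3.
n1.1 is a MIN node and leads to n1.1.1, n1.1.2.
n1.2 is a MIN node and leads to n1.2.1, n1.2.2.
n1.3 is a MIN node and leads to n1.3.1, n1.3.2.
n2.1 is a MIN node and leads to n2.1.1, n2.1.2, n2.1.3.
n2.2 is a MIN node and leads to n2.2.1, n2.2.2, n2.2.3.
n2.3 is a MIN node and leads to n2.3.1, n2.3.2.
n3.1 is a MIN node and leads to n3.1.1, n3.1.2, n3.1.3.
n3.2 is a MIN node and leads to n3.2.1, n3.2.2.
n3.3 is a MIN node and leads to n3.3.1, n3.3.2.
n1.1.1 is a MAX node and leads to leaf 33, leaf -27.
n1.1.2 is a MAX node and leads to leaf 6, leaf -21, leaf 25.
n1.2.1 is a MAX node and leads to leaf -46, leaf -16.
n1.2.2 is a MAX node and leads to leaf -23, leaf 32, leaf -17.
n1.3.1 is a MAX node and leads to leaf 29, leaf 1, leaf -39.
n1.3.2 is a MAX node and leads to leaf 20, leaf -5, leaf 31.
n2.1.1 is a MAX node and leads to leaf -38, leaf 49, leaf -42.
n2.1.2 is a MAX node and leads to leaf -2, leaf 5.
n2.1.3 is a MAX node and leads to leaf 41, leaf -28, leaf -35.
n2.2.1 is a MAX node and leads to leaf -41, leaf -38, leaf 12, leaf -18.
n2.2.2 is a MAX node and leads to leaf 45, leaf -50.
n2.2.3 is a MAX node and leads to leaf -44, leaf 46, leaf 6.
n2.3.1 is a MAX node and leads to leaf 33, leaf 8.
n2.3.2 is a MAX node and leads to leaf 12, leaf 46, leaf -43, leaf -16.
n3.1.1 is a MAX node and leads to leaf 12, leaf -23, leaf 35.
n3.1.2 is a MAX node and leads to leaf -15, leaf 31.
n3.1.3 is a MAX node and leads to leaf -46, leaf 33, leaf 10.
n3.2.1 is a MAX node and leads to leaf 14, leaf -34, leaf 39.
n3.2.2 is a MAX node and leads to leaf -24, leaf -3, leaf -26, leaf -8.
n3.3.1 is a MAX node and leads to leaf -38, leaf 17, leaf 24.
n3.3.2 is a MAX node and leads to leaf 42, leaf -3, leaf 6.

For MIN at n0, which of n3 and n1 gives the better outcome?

n3.1.1 (MAX): max(12, -23, 35) = 35
n3.1.2 (MAX): max(-15, 31) = 31
n3.1.3 (MAX): max(-46, 33, 10) = 33
n3.1 (MIN): min(35, 31, 33) = 31
n3.2.1 (MAX): max(14, -34, 39) = 39
n3.2.2 (MAX): max(-24, -3, -26, -8) = -3
n3.2 (MIN): min(39, -3) = -3
n3.3.1 (MAX): max(-38, 17, 24) = 24
n3.3.2 (MAX): max(42, -3, 6) = 42
n3.3 (MIN): min(24, 42) = 24
n3 (MAX): max(31, -3, 24) = 31
n1.1.1 (MAX): max(33, -27) = 33
n1.1.2 (MAX): max(6, -21, 25) = 25
n1.1 (MIN): min(33, 25) = 25
n1.2.1 (MAX): max(-46, -16) = -16
n1.2.2 (MAX): max(-23, 32, -17) = 32
n1.2 (MIN): min(-16, 32) = -16
n1.3.1 (MAX): max(29, 1, -39) = 29
n1.3.2 (MAX): max(20, -5, 31) = 31
n1.3 (MIN): min(29, 31) = 29
n1 (MAX): max(25, -16, 29) = 29
MIN prefers the lower value; n3=31, n1=29. n1 is better since 29 < 31.

n1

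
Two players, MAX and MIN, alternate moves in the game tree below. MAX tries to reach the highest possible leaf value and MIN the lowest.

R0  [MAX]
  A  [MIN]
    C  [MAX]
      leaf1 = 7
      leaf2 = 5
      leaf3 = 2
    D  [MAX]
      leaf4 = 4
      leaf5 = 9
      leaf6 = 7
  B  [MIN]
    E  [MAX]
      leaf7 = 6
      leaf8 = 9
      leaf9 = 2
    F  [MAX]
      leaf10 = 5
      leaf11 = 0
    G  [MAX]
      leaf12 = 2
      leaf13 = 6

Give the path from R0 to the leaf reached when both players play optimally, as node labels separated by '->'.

R0 -> A -> C -> leaf1

C (MAX): max(7, 5, 2) = 7
D (MAX): max(4, 9, 7) = 9
A (MIN): min(7, 9) = 7
E (MAX): max(6, 9, 2) = 9
F (MAX): max(5, 0) = 5
G (MAX): max(2, 6) = 6
B (MIN): min(9, 5, 6) = 5
R0 (MAX): max(7, 5) = 7
At R0, MAX picks A (highest: 7).
At A, MIN picks C (lowest: 7).
At C, MAX picks leaf1 (highest: 7).
Terminal value 7.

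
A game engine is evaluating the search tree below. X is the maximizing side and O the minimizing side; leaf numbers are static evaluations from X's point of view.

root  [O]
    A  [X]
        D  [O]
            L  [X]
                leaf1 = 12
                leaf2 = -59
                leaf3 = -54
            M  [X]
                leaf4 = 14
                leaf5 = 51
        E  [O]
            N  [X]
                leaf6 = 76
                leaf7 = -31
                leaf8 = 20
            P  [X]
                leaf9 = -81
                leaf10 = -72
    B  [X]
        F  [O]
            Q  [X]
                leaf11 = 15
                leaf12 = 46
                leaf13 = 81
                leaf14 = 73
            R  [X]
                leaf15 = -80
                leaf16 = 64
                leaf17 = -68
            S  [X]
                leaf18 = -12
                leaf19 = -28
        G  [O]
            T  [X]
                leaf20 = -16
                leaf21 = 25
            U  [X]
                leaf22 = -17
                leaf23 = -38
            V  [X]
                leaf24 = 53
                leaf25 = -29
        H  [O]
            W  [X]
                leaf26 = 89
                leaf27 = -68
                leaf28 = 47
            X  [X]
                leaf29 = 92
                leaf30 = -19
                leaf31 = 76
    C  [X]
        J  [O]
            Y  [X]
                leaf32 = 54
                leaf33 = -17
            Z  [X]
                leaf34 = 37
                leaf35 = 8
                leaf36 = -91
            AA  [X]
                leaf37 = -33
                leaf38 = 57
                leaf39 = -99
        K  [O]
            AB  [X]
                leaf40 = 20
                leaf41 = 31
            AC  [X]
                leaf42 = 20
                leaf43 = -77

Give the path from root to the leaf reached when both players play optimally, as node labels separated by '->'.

L (X): max(12, -59, -54) = 12
M (X): max(14, 51) = 51
D (O): min(12, 51) = 12
N (X): max(76, -31, 20) = 76
P (X): max(-81, -72) = -72
E (O): min(76, -72) = -72
A (X): max(12, -72) = 12
Q (X): max(15, 46, 81, 73) = 81
R (X): max(-80, 64, -68) = 64
S (X): max(-12, -28) = -12
F (O): min(81, 64, -12) = -12
T (X): max(-16, 25) = 25
U (X): max(-17, -38) = -17
V (X): max(53, -29) = 53
G (O): min(25, -17, 53) = -17
W (X): max(89, -68, 47) = 89
X (X): max(92, -19, 76) = 92
H (O): min(89, 92) = 89
B (X): max(-12, -17, 89) = 89
Y (X): max(54, -17) = 54
Z (X): max(37, 8, -91) = 37
AA (X): max(-33, 57, -99) = 57
J (O): min(54, 37, 57) = 37
AB (X): max(20, 31) = 31
AC (X): max(20, -77) = 20
K (O): min(31, 20) = 20
C (X): max(37, 20) = 37
root (O): min(12, 89, 37) = 12
At root, O picks A (lowest: 12).
At A, X picks D (highest: 12).
At D, O picks L (lowest: 12).
At L, X picks leaf1 (highest: 12).
Terminal value 12.

root -> A -> D -> L -> leaf1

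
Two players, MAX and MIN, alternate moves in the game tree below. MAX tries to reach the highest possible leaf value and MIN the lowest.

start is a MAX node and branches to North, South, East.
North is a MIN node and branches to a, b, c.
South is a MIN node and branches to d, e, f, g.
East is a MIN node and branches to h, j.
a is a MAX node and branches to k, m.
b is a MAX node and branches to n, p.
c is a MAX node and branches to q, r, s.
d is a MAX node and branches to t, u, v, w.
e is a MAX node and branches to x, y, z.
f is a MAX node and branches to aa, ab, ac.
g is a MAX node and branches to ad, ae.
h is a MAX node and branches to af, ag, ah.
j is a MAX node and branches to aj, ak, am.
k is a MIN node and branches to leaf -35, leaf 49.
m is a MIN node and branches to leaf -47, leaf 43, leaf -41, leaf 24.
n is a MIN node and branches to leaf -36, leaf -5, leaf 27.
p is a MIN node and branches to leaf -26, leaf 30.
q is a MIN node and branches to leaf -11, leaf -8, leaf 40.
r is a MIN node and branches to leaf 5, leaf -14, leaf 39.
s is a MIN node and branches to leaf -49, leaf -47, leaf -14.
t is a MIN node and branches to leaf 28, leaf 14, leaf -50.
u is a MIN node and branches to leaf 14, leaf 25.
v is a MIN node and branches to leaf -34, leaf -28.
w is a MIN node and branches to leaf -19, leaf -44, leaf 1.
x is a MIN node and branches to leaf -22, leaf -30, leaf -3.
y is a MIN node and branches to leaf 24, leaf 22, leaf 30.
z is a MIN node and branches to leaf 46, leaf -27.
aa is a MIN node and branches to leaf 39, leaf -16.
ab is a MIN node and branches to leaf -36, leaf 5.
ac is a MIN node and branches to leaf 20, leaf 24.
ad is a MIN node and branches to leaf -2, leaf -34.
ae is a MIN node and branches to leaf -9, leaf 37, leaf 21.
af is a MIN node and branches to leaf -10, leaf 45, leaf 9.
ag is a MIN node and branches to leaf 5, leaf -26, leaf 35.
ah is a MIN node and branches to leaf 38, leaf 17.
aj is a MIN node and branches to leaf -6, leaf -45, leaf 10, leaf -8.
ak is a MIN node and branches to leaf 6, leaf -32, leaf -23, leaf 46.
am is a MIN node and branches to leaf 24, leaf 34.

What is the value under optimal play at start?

17

k (MIN): min(-35, 49) = -35
m (MIN): min(-47, 43, -41, 24) = -47
a (MAX): max(-35, -47) = -35
n (MIN): min(-36, -5, 27) = -36
p (MIN): min(-26, 30) = -26
b (MAX): max(-36, -26) = -26
q (MIN): min(-11, -8, 40) = -11
r (MIN): min(5, -14, 39) = -14
s (MIN): min(-49, -47, -14) = -49
c (MAX): max(-11, -14, -49) = -11
North (MIN): min(-35, -26, -11) = -35
t (MIN): min(28, 14, -50) = -50
u (MIN): min(14, 25) = 14
v (MIN): min(-34, -28) = -34
w (MIN): min(-19, -44, 1) = -44
d (MAX): max(-50, 14, -34, -44) = 14
x (MIN): min(-22, -30, -3) = -30
y (MIN): min(24, 22, 30) = 22
z (MIN): min(46, -27) = -27
e (MAX): max(-30, 22, -27) = 22
aa (MIN): min(39, -16) = -16
ab (MIN): min(-36, 5) = -36
ac (MIN): min(20, 24) = 20
f (MAX): max(-16, -36, 20) = 20
ad (MIN): min(-2, -34) = -34
ae (MIN): min(-9, 37, 21) = -9
g (MAX): max(-34, -9) = -9
South (MIN): min(14, 22, 20, -9) = -9
af (MIN): min(-10, 45, 9) = -10
ag (MIN): min(5, -26, 35) = -26
ah (MIN): min(38, 17) = 17
h (MAX): max(-10, -26, 17) = 17
aj (MIN): min(-6, -45, 10, -8) = -45
ak (MIN): min(6, -32, -23, 46) = -32
am (MIN): min(24, 34) = 24
j (MAX): max(-45, -32, 24) = 24
East (MIN): min(17, 24) = 17
start (MAX): max(-35, -9, 17) = 17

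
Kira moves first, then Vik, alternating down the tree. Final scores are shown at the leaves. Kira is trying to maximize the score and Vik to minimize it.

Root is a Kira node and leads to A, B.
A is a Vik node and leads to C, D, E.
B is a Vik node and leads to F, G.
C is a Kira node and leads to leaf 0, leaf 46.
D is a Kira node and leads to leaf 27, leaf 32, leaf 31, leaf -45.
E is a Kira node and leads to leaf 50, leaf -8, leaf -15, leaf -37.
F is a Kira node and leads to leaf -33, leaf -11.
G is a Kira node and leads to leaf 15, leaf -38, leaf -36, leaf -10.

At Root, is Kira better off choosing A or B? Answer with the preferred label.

C (Kira): max(0, 46) = 46
D (Kira): max(27, 32, 31, -45) = 32
E (Kira): max(50, -8, -15, -37) = 50
A (Vik): min(46, 32, 50) = 32
F (Kira): max(-33, -11) = -11
G (Kira): max(15, -38, -36, -10) = 15
B (Vik): min(-11, 15) = -11
Kira prefers the higher value; A=32, B=-11. A is better since 32 > -11.

A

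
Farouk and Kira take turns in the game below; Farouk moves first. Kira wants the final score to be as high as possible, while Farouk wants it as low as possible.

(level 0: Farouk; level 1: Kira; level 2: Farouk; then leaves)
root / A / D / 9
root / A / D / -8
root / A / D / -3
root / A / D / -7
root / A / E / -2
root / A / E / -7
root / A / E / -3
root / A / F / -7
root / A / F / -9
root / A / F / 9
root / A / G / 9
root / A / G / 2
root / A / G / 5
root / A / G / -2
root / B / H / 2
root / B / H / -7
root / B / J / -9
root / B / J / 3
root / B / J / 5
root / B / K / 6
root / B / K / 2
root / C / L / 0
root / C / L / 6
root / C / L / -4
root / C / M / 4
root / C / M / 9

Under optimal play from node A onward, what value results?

D (Farouk): min(9, -8, -3, -7) = -8
E (Farouk): min(-2, -7, -3) = -7
F (Farouk): min(-7, -9, 9) = -9
G (Farouk): min(9, 2, 5, -2) = -2
A (Kira): max(-8, -7, -9, -2) = -2

-2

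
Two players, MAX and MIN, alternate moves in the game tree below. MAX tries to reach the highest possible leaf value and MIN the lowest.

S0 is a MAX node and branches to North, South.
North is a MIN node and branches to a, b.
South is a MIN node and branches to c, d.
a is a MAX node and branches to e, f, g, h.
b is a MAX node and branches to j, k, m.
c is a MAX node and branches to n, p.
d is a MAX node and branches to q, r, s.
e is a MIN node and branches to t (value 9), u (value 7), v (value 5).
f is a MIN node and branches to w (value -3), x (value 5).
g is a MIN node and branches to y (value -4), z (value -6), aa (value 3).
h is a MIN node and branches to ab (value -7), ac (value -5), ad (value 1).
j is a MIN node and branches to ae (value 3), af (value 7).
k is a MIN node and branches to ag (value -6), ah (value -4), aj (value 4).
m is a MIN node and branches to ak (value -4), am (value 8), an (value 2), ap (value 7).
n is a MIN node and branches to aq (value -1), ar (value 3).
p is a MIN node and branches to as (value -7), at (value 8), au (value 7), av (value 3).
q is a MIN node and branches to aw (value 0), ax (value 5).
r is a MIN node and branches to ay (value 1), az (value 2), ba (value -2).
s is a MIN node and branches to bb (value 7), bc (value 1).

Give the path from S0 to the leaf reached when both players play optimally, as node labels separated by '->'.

e (MIN): min(9, 7, 5) = 5
f (MIN): min(-3, 5) = -3
g (MIN): min(-4, -6, 3) = -6
h (MIN): min(-7, -5, 1) = -7
a (MAX): max(5, -3, -6, -7) = 5
j (MIN): min(3, 7) = 3
k (MIN): min(-6, -4, 4) = -6
m (MIN): min(-4, 8, 2, 7) = -4
b (MAX): max(3, -6, -4) = 3
North (MIN): min(5, 3) = 3
n (MIN): min(-1, 3) = -1
p (MIN): min(-7, 8, 7, 3) = -7
c (MAX): max(-1, -7) = -1
q (MIN): min(0, 5) = 0
r (MIN): min(1, 2, -2) = -2
s (MIN): min(7, 1) = 1
d (MAX): max(0, -2, 1) = 1
South (MIN): min(-1, 1) = -1
S0 (MAX): max(3, -1) = 3
At S0, MAX picks North (highest: 3).
At North, MIN picks b (lowest: 3).
At b, MAX picks j (highest: 3).
At j, MIN picks ae (lowest: 3).
Terminal value 3.

S0 -> North -> b -> j -> ae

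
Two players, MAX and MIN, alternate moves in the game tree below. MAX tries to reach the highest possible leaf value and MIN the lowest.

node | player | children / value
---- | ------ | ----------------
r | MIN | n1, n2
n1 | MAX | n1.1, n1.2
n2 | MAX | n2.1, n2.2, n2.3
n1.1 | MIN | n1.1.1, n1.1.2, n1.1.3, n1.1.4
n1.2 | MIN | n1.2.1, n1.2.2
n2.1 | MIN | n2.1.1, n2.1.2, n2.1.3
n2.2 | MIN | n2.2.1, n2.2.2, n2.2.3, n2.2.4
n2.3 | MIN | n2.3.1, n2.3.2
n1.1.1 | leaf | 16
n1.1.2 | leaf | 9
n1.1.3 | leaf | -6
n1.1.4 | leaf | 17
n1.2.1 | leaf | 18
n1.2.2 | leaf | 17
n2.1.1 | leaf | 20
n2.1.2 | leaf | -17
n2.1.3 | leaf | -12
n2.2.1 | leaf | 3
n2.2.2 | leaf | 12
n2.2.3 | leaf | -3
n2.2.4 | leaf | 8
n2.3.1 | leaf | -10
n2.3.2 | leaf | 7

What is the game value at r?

-3

n1.1 (MIN): min(16, 9, -6, 17) = -6
n1.2 (MIN): min(18, 17) = 17
n1 (MAX): max(-6, 17) = 17
n2.1 (MIN): min(20, -17, -12) = -17
n2.2 (MIN): min(3, 12, -3, 8) = -3
n2.3 (MIN): min(-10, 7) = -10
n2 (MAX): max(-17, -3, -10) = -3
r (MIN): min(17, -3) = -3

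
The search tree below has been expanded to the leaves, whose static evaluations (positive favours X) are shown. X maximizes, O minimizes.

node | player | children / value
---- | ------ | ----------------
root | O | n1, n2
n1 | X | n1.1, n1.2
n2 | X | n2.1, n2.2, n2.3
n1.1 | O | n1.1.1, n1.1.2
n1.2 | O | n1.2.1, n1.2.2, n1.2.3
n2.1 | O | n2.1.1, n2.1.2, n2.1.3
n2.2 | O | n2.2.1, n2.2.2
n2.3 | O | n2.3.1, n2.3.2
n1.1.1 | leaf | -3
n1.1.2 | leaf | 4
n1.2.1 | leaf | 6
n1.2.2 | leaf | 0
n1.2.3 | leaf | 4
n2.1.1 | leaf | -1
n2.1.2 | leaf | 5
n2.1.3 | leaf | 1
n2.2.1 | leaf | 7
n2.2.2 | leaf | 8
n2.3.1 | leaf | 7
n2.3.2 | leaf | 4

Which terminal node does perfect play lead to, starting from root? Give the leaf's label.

n1.1 (O): min(-3, 4) = -3
n1.2 (O): min(6, 0, 4) = 0
n1 (X): max(-3, 0) = 0
n2.1 (O): min(-1, 5, 1) = -1
n2.2 (O): min(7, 8) = 7
n2.3 (O): min(7, 4) = 4
n2 (X): max(-1, 7, 4) = 7
root (O): min(0, 7) = 0
At root, O picks n1 (lowest: 0).
At n1, X picks n1.2 (highest: 0).
At n1.2, O picks n1.2.2 (lowest: 0).
Terminal value 0.

n1.2.2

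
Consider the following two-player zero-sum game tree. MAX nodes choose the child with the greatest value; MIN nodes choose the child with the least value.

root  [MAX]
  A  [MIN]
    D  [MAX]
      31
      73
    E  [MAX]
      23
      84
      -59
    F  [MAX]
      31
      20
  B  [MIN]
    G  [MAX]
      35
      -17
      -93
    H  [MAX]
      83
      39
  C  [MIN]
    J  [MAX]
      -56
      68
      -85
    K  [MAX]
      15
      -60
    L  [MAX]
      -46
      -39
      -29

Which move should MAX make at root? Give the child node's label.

B

D (MAX): max(31, 73) = 73
E (MAX): max(23, 84, -59) = 84
F (MAX): max(31, 20) = 31
A (MIN): min(73, 84, 31) = 31
G (MAX): max(35, -17, -93) = 35
H (MAX): max(83, 39) = 83
B (MIN): min(35, 83) = 35
J (MAX): max(-56, 68, -85) = 68
K (MAX): max(15, -60) = 15
L (MAX): max(-46, -39, -29) = -29
C (MIN): min(68, 15, -29) = -29
root (MAX): max(31, 35, -29) = 35
MAX at root wants the highest of {A=31, B=35, C=-29}, so chooses B.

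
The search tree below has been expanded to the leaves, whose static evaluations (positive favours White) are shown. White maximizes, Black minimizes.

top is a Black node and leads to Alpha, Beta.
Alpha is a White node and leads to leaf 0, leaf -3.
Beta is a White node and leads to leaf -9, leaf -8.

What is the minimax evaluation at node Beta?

Beta (White): max(-9, -8) = -8

-8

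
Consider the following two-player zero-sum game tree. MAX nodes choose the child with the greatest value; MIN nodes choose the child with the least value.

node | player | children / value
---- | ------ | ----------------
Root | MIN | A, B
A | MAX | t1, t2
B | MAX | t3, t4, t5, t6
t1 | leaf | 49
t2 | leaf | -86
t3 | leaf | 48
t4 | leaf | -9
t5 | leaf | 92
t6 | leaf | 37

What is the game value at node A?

49

A (MAX): max(49, -86) = 49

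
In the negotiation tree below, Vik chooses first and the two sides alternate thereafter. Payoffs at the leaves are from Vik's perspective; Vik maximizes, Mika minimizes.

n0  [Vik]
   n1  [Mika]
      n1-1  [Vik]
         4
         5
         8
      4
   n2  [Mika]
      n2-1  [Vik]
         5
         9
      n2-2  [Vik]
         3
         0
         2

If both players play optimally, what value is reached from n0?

4

n1-1 (Vik): max(4, 5, 8) = 8
n1 (Mika): min(8, 4) = 4
n2-1 (Vik): max(5, 9) = 9
n2-2 (Vik): max(3, 0, 2) = 3
n2 (Mika): min(9, 3) = 3
n0 (Vik): max(4, 3) = 4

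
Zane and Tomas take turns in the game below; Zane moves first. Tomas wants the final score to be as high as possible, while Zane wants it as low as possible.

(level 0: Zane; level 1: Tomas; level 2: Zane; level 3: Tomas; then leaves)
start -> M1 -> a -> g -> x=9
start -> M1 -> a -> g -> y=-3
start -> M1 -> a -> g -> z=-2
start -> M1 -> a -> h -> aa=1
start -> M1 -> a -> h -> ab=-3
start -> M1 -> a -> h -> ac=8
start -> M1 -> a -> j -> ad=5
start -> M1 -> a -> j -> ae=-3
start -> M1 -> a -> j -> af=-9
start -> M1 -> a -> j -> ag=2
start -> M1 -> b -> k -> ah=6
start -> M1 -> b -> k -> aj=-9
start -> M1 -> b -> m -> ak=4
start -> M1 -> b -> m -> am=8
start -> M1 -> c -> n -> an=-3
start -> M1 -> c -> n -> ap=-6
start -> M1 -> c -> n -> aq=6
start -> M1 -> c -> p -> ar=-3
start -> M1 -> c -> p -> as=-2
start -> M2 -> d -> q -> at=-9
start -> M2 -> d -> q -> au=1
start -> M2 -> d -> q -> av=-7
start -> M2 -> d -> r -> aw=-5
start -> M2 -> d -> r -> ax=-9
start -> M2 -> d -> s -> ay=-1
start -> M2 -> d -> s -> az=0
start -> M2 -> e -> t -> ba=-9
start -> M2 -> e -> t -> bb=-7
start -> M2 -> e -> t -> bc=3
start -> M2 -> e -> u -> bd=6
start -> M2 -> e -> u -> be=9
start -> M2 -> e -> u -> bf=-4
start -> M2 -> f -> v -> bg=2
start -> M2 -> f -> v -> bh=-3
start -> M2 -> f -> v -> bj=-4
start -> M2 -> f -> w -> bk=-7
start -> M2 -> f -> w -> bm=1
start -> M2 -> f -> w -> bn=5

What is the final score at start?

3

g (Tomas): max(9, -3, -2) = 9
h (Tomas): max(1, -3, 8) = 8
j (Tomas): max(5, -3, -9, 2) = 5
a (Zane): min(9, 8, 5) = 5
k (Tomas): max(6, -9) = 6
m (Tomas): max(4, 8) = 8
b (Zane): min(6, 8) = 6
n (Tomas): max(-3, -6, 6) = 6
p (Tomas): max(-3, -2) = -2
c (Zane): min(6, -2) = -2
M1 (Tomas): max(5, 6, -2) = 6
q (Tomas): max(-9, 1, -7) = 1
r (Tomas): max(-5, -9) = -5
s (Tomas): max(-1, 0) = 0
d (Zane): min(1, -5, 0) = -5
t (Tomas): max(-9, -7, 3) = 3
u (Tomas): max(6, 9, -4) = 9
e (Zane): min(3, 9) = 3
v (Tomas): max(2, -3, -4) = 2
w (Tomas): max(-7, 1, 5) = 5
f (Zane): min(2, 5) = 2
M2 (Tomas): max(-5, 3, 2) = 3
start (Zane): min(6, 3) = 3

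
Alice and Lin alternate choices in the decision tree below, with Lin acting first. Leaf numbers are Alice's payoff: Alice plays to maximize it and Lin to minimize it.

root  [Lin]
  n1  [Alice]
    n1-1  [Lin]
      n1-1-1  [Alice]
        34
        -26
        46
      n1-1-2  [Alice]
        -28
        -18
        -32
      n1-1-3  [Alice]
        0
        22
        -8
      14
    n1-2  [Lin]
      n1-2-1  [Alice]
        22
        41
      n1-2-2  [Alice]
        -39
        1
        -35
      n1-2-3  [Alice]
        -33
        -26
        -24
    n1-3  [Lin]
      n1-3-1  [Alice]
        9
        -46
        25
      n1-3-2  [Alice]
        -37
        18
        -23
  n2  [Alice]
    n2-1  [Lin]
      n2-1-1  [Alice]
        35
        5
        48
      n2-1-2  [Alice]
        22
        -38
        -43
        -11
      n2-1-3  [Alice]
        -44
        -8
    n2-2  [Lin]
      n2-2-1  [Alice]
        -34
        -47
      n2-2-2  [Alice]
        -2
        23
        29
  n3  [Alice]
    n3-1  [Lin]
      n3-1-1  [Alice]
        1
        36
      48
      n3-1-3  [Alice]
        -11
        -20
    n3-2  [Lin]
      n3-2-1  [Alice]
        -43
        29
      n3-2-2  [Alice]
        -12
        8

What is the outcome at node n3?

8

n3-1-1 (Alice): max(1, 36) = 36
n3-1-3 (Alice): max(-11, -20) = -11
n3-1 (Lin): min(36, 48, -11) = -11
n3-2-1 (Alice): max(-43, 29) = 29
n3-2-2 (Alice): max(-12, 8) = 8
n3-2 (Lin): min(29, 8) = 8
n3 (Alice): max(-11, 8) = 8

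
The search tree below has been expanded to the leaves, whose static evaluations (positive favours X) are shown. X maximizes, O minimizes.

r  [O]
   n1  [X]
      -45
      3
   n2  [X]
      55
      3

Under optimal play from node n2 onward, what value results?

n2 (X): max(55, 3) = 55

55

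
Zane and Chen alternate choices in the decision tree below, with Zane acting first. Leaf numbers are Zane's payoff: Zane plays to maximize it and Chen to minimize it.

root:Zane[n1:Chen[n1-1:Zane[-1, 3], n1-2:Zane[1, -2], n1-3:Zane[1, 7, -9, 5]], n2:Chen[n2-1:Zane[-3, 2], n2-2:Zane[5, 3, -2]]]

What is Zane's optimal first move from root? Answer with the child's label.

n1-1 (Zane): max(-1, 3) = 3
n1-2 (Zane): max(1, -2) = 1
n1-3 (Zane): max(1, 7, -9, 5) = 7
n1 (Chen): min(3, 1, 7) = 1
n2-1 (Zane): max(-3, 2) = 2
n2-2 (Zane): max(5, 3, -2) = 5
n2 (Chen): min(2, 5) = 2
root (Zane): max(1, 2) = 2
Zane at root wants the highest of {n1=1, n2=2}, so chooses n2.

n2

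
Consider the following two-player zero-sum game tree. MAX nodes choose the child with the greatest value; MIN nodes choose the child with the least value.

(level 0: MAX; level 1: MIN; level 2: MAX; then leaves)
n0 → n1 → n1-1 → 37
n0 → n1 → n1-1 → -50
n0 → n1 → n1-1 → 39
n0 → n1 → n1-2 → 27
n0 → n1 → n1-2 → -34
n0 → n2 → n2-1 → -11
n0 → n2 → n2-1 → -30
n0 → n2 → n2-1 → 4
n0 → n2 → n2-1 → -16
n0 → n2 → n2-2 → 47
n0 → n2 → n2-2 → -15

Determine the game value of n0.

27

n1-1 (MAX): max(37, -50, 39) = 39
n1-2 (MAX): max(27, -34) = 27
n1 (MIN): min(39, 27) = 27
n2-1 (MAX): max(-11, -30, 4, -16) = 4
n2-2 (MAX): max(47, -15) = 47
n2 (MIN): min(4, 47) = 4
n0 (MAX): max(27, 4) = 27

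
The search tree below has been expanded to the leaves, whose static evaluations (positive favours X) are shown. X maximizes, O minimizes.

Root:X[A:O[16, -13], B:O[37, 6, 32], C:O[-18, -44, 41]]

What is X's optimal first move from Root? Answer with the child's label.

B

A (O): min(16, -13) = -13
B (O): min(37, 6, 32) = 6
C (O): min(-18, -44, 41) = -44
Root (X): max(-13, 6, -44) = 6
X at Root wants the highest of {A=-13, B=6, C=-44}, so chooses B.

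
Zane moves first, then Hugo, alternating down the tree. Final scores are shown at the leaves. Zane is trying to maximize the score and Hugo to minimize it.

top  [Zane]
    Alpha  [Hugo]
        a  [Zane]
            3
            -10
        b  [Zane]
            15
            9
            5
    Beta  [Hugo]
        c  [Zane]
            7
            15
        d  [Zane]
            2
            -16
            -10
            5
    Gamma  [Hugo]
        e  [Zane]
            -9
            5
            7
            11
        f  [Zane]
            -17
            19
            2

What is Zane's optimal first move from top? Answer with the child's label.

a (Zane): max(3, -10) = 3
b (Zane): max(15, 9, 5) = 15
Alpha (Hugo): min(3, 15) = 3
c (Zane): max(7, 15) = 15
d (Zane): max(2, -16, -10, 5) = 5
Beta (Hugo): min(15, 5) = 5
e (Zane): max(-9, 5, 7, 11) = 11
f (Zane): max(-17, 19, 2) = 19
Gamma (Hugo): min(11, 19) = 11
top (Zane): max(3, 5, 11) = 11
Zane at top wants the highest of {Alpha=3, Beta=5, Gamma=11}, so chooses Gamma.

Gamma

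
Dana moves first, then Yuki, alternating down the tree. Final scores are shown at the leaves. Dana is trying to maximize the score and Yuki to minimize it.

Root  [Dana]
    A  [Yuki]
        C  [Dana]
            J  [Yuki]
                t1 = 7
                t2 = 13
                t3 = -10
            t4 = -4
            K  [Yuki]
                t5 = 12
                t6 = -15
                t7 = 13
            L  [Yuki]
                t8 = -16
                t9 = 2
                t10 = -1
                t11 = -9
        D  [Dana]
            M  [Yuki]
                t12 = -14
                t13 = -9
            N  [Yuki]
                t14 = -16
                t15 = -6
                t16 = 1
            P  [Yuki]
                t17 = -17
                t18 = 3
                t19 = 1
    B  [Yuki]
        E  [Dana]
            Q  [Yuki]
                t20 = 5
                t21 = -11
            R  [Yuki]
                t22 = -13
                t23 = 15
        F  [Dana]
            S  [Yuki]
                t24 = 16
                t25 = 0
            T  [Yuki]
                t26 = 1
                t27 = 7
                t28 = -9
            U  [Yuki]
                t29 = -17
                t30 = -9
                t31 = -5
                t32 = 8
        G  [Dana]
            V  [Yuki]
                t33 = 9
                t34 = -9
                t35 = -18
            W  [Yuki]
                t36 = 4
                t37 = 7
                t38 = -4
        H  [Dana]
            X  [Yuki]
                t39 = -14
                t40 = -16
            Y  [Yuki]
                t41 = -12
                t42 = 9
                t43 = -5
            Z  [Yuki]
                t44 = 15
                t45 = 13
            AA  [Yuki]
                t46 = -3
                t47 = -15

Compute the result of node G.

V (Yuki): min(9, -9, -18) = -18
W (Yuki): min(4, 7, -4) = -4
G (Dana): max(-18, -4) = -4

-4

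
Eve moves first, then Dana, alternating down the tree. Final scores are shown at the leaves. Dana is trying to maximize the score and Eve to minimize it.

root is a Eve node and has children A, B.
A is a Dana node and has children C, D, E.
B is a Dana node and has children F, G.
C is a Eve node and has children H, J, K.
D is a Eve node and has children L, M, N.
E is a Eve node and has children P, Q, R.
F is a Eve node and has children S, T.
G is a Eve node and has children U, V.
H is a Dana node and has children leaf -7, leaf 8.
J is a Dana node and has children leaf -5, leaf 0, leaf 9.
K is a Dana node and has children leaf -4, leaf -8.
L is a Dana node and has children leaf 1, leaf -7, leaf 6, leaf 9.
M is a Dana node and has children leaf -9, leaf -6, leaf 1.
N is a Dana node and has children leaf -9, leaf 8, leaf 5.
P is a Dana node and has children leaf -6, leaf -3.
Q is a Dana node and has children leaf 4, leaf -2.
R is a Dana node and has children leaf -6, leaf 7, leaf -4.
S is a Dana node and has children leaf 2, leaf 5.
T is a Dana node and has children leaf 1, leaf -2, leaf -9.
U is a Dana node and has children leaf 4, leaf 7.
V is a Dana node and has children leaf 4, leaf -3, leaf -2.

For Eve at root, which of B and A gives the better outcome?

S (Dana): max(2, 5) = 5
T (Dana): max(1, -2, -9) = 1
F (Eve): min(5, 1) = 1
U (Dana): max(4, 7) = 7
V (Dana): max(4, -3, -2) = 4
G (Eve): min(7, 4) = 4
B (Dana): max(1, 4) = 4
H (Dana): max(-7, 8) = 8
J (Dana): max(-5, 0, 9) = 9
K (Dana): max(-4, -8) = -4
C (Eve): min(8, 9, -4) = -4
L (Dana): max(1, -7, 6, 9) = 9
M (Dana): max(-9, -6, 1) = 1
N (Dana): max(-9, 8, 5) = 8
D (Eve): min(9, 1, 8) = 1
P (Dana): max(-6, -3) = -3
Q (Dana): max(4, -2) = 4
R (Dana): max(-6, 7, -4) = 7
E (Eve): min(-3, 4, 7) = -3
A (Dana): max(-4, 1, -3) = 1
Eve prefers the lower value; B=4, A=1. A is better since 1 < 4.

A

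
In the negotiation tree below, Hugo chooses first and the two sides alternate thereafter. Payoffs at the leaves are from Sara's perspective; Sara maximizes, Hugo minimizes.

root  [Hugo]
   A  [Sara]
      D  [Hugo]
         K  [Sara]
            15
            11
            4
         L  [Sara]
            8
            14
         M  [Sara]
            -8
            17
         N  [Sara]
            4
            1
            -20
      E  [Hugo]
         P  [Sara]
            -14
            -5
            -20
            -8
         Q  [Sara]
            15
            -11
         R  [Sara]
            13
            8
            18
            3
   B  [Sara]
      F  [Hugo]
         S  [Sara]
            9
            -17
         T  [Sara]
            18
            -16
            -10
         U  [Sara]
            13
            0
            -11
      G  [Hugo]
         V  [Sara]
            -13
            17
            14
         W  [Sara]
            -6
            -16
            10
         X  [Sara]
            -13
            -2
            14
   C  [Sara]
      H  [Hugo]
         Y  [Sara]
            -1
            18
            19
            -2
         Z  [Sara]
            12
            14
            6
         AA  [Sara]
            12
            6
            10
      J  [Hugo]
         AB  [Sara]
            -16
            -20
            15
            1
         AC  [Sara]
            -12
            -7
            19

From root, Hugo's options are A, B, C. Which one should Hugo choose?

K (Sara): max(15, 11, 4) = 15
L (Sara): max(8, 14) = 14
M (Sara): max(-8, 17) = 17
N (Sara): max(4, 1, -20) = 4
D (Hugo): min(15, 14, 17, 4) = 4
P (Sara): max(-14, -5, -20, -8) = -5
Q (Sara): max(15, -11) = 15
R (Sara): max(13, 8, 18, 3) = 18
E (Hugo): min(-5, 15, 18) = -5
A (Sara): max(4, -5) = 4
S (Sara): max(9, -17) = 9
T (Sara): max(18, -16, -10) = 18
U (Sara): max(13, 0, -11) = 13
F (Hugo): min(9, 18, 13) = 9
V (Sara): max(-13, 17, 14) = 17
W (Sara): max(-6, -16, 10) = 10
X (Sara): max(-13, -2, 14) = 14
G (Hugo): min(17, 10, 14) = 10
B (Sara): max(9, 10) = 10
Y (Sara): max(-1, 18, 19, -2) = 19
Z (Sara): max(12, 14, 6) = 14
AA (Sara): max(12, 6, 10) = 12
H (Hugo): min(19, 14, 12) = 12
AB (Sara): max(-16, -20, 15, 1) = 15
AC (Sara): max(-12, -7, 19) = 19
J (Hugo): min(15, 19) = 15
C (Sara): max(12, 15) = 15
root (Hugo): min(4, 10, 15) = 4
Hugo at root wants the lowest of {A=4, B=10, C=15}, so chooses A.

A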